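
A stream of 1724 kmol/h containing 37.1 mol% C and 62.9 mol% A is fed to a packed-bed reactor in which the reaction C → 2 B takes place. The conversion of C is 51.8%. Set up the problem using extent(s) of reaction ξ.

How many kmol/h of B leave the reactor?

C reacted = 0.518 × 639.6 = 331.3 kmol/h; ν_C = −1, so ξ = 331.3/1 = 331.3 kmol/h.
Outlet amounts (n = n₀ + ν ξ):
  C: 639.6 − 1(331.3) = 308.3
  B: 0 + 2(331.3) = 662.6
  A: 1084 (inert)

663 kmol/h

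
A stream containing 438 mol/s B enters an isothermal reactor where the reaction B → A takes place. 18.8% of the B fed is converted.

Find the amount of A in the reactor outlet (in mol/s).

82.3 mol/s

B reacted = 0.188 × 438 = 82.34 mol/s; ν_B = −1, so ξ = 82.34/1 = 82.34 mol/s.
Outlet amounts (n = n₀ + ν ξ):
  B: 438 − 1(82.34) = 355.7
  A: 0 + 1(82.34) = 82.34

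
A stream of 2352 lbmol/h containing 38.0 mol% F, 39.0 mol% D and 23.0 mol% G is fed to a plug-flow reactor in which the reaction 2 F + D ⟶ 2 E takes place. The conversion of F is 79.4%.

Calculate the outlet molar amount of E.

F reacted = 0.794 × 893.8 = 709.6 lbmol/h; ν_F = −2, so ξ = 709.6/2 = 354.8 lbmol/h.
Outlet amounts (n = n₀ + ν ξ):
  F: 893.8 − 2(354.8) = 184.1
  D: 917.3 − 1(354.8) = 562.5
  E: 0 + 2(354.8) = 709.6
  G: 541 (inert)

710 lbmol/h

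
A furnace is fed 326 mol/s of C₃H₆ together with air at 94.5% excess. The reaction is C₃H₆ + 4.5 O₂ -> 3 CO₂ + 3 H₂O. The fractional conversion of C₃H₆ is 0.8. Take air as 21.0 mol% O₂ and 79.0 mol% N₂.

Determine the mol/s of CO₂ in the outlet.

782 mol/s

Stoichiometric O₂ = 4.5 × 326 = 1467 mol/s; O₂ fed = 1467 × 1.945 = 2853 mol/s.
N₂ fed = 2853 × 79/21 = 10730 mol/s.
Fuel reacted = 0.8 × 326 → ξ = 260.8 mol/s.
Outlet (n = n₀ + ν ξ):
  C₃H₆: 326 − 1(260.8) = 65.2
  O₂: 2853 − 4.5(260.8) = 1680
  N₂: 10730 (inert)
  CO₂: 0 + 3(260.8) = 782.4
  H₂O: 0 + 3(260.8) = 782.4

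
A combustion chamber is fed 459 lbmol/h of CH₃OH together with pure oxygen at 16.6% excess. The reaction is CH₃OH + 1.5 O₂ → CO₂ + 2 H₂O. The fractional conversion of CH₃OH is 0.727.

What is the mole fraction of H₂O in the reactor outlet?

0.467

Stoichiometric O₂ = 1.5 × 459 = 688.5 lbmol/h; O₂ fed = 688.5 × 1.166 = 802.8 lbmol/h.
Fuel reacted = 0.727 × 459 → ξ = 333.7 lbmol/h.
Outlet (n = n₀ + ν ξ):
  CH₃OH: 459 − 1(333.7) = 125.3
  O₂: 802.8 − 1.5(333.7) = 302.3
  CO₂: 0 + 1(333.7) = 333.7
  H₂O: 0 + 2(333.7) = 667.4
Total out = 1429 lbmol/h; y_H₂O = 667.4 / 1429 = 0.4671.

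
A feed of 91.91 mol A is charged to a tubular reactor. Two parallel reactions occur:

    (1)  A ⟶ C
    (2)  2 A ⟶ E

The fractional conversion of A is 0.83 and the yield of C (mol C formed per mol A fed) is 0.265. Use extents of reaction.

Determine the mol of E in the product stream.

26 mol

Yield of C: 1ξ₁ / 91.91 = 0.265 → ξ₁ = 24.36 mol.
Conversion of A: 1ξ₁ + 2ξ₂ = 0.83 × 91.91 = 76.29 → ξ₂ = 25.96 mol.
Outlet amounts (n = n₀ + Σ ν·ξ):
  A: 91.91 − 1(24.36) − 2(25.96) = 15.62
  C: 0 + 1(24.36) = 24.36
  E: 0 + 1(25.96) = 25.96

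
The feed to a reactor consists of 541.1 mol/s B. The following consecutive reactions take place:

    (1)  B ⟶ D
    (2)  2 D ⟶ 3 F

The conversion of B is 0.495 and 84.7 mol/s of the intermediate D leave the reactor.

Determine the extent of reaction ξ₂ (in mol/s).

ξ₂ = 91.6 mol/s

Conversion of B: B consumed = 1ξ₁ = 0.495 × 541.1 → ξ₁ = 267.8 mol/s.
D balance: n_D = 0 + 1ξ₁ − 2ξ₂ = 84.7 → ξ₂ = (1·267.8 − 84.7)/2 = 91.57 mol/s.
Outlet amounts (n = n₀ + Σ ν·ξ):
  B: 541.1 − 1(267.8) = 273.3
  D: 0 + 1(267.8) − 2(91.57) = 84.7
  F: 0 + 3(91.57) = 274.7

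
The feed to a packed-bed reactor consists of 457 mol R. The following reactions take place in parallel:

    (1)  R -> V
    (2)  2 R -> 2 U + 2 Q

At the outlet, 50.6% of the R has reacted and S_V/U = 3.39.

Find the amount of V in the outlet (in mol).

179 mol

Conversion of R: R consumed = 0.506 × 457 = 231.2 mol = 1ξ₁ + 2ξ₂.
Selectivity: 1ξ₁ / (2ξ₂) = 3.39 → ξ₁ = 6.78 ξ₂.
Substitute: (1·6.78 + 2) ξ₂ = 231.2 → ξ₂ = 26.34 mol, ξ₁ = 178.6 mol.
Outlet amounts (n = n₀ + Σ ν·ξ):
  R: 457 − 1(178.6) − 2(26.34) = 225.8
  V: 0 + 1(178.6) = 178.6
  U: 0 + 2(26.34) = 52.67
  Q: 0 + 2(26.34) = 52.67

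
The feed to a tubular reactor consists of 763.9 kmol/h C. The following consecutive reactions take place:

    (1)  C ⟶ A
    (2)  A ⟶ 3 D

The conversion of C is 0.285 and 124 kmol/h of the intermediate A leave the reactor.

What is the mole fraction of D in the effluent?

Conversion of C: C consumed = 1ξ₁ = 0.285 × 763.9 → ξ₁ = 217.7 kmol/h.
A balance: n_A = 0 + 1ξ₁ − 1ξ₂ = 124 → ξ₂ = (1·217.7 − 124)/1 = 93.71 kmol/h.
Outlet amounts (n = n₀ + Σ ν·ξ):
  C: 763.9 − 1(217.7) = 546.2
  A: 0 + 1(217.7) − 1(93.71) = 124
  D: 0 + 3(93.71) = 281.1
Total out = 951.3 kmol/h; y_D = 281.1 / 951.3 = 0.2955.

0.296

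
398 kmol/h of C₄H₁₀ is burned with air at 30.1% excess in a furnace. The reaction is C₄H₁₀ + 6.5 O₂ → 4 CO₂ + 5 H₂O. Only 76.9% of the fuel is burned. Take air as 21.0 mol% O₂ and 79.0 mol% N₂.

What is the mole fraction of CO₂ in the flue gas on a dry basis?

Stoichiometric O₂ = 6.5 × 398 = 2587 kmol/h; O₂ fed = 2587 × 1.301 = 3366 kmol/h.
N₂ fed = 3366 × 79/21 = 12660 kmol/h.
Fuel reacted = 0.769 × 398 → ξ = 306.1 kmol/h.
Outlet (n = n₀ + ν ξ):
  C₄H₁₀: 398 − 1(306.1) = 91.94
  O₂: 3366 − 6.5(306.1) = 1376
  N₂: 12660 (inert)
  CO₂: 0 + 4(306.1) = 1224
  H₂O: 0 + 5(306.1) = 1530
Dry total = 15350 kmol/h; y_CO₂ (dry) = 1224 / 15350 = 0.07974.

0.0797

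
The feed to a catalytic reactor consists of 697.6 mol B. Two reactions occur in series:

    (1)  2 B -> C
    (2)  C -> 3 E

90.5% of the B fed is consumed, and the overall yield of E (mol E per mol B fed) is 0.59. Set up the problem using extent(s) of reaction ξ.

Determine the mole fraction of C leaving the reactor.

0.272

Conversion of B: B consumed = 2ξ₁ = 0.905 × 697.6 → ξ₁ = 315.7 mol.
Yield of E: 3ξ₂ / 697.6 = 0.59 → ξ₂ = 137.2 mol.
Outlet amounts (n = n₀ + Σ ν·ξ):
  B: 697.6 − 2(315.7) = 66.27
  C: 0 + 1(315.7) − 1(137.2) = 178.5
  E: 0 + 3(137.2) = 411.6
Total out = 656.3 mol; y_C = 178.5 / 656.3 = 0.2719.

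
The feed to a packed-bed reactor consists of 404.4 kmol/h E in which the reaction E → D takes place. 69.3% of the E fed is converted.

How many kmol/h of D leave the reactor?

E reacted = 0.693 × 404.4 = 280.2 kmol/h; ν_E = −1, so ξ = 280.2/1 = 280.2 kmol/h.
Outlet amounts (n = n₀ + ν ξ):
  E: 404.4 − 1(280.2) = 124.2
  D: 0 + 1(280.2) = 280.2

280 kmol/h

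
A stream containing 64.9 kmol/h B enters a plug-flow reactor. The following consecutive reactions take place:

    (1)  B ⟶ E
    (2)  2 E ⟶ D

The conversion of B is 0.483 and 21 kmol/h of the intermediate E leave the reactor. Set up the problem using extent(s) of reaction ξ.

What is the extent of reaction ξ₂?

ξ₂ = 5.17 kmol/h

Conversion of B: B consumed = 1ξ₁ = 0.483 × 64.9 → ξ₁ = 31.35 kmol/h.
E balance: n_E = 0 + 1ξ₁ − 2ξ₂ = 21 → ξ₂ = (1·31.35 − 21)/2 = 5.173 kmol/h.
Outlet amounts (n = n₀ + Σ ν·ξ):
  B: 64.9 − 1(31.35) = 33.55
  E: 0 + 1(31.35) − 2(5.173) = 21
  D: 0 + 1(5.173) = 5.173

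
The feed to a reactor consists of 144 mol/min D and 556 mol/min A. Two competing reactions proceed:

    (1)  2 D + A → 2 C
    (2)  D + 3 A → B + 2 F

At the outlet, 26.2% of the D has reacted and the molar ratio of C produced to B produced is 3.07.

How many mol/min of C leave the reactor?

28.5 mol/min

Conversion of D: D consumed = 0.262 × 144 = 37.73 mol/min = 2ξ₁ + 1ξ₂.
Selectivity: 2ξ₁ / (1ξ₂) = 3.07 → ξ₁ = 1.535 ξ₂.
Substitute: (2·1.535 + 1) ξ₂ = 37.73 → ξ₂ = 9.27 mol/min, ξ₁ = 14.23 mol/min.
Outlet amounts (n = n₀ + Σ ν·ξ):
  D: 144 − 2(14.23) − 1(9.27) = 106.3
  A: 556 − 1(14.23) − 3(9.27) = 514
  C: 0 + 2(14.23) = 28.46
  B: 0 + 1(9.27) = 9.27
  F: 0 + 2(9.27) = 18.54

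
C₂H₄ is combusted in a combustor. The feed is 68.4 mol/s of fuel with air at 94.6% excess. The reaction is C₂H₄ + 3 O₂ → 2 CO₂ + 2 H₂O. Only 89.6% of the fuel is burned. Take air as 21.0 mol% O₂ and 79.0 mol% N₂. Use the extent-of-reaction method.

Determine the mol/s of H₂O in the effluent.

123 mol/s

Stoichiometric O₂ = 3 × 68.4 = 205.2 mol/s; O₂ fed = 205.2 × 1.946 = 399.3 mol/s.
N₂ fed = 399.3 × 79/21 = 1502 mol/s.
Fuel reacted = 0.896 × 68.4 → ξ = 61.29 mol/s.
Outlet (n = n₀ + ν ξ):
  C₂H₄: 68.4 − 1(61.29) = 7.114
  O₂: 399.3 − 3(61.29) = 215.5
  N₂: 1502 (inert)
  CO₂: 0 + 2(61.29) = 122.6
  H₂O: 0 + 2(61.29) = 122.6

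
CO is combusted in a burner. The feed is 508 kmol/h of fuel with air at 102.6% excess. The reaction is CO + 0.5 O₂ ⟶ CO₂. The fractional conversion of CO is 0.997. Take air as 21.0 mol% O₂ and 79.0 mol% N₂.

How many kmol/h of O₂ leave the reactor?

Stoichiometric O₂ = 0.5 × 508 = 254 kmol/h; O₂ fed = 254 × 2.026 = 514.6 kmol/h.
N₂ fed = 514.6 × 79/21 = 1936 kmol/h.
Fuel reacted = 0.997 × 508 → ξ = 506.5 kmol/h.
Outlet (n = n₀ + ν ξ):
  CO: 508 − 1(506.5) = 1.524
  O₂: 514.6 − 0.5(506.5) = 261.4
  N₂: 1936 (inert)
  CO₂: 0 + 1(506.5) = 506.5

261 kmol/h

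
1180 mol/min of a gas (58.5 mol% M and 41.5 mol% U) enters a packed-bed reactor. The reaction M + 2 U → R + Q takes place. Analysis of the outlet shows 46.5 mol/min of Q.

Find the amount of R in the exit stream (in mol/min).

For Q: n = n₀ + 1ξ → 46.5 = 0 + 1ξ, giving ξ = 46.5 mol/min.
Outlet amounts (n = n₀ + ν ξ):
  M: 690.3 − 1(46.5) = 643.8
  U: 489.7 − 2(46.5) = 396.7
  R: 0 + 1(46.5) = 46.5
  Q: 0 + 1(46.5) = 46.5

46.5 mol/min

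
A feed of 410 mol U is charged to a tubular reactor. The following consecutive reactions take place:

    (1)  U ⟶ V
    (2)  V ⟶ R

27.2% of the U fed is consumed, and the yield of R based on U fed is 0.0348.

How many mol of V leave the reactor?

Conversion of U: U consumed = 1ξ₁ = 0.272 × 410 → ξ₁ = 111.5 mol.
Yield of R: 1ξ₂ / 410 = 0.0348 → ξ₂ = 14.27 mol.
Outlet amounts (n = n₀ + Σ ν·ξ):
  U: 410 − 1(111.5) = 298.5
  V: 0 + 1(111.5) − 1(14.27) = 97.25
  R: 0 + 1(14.27) = 14.27

97.3 mol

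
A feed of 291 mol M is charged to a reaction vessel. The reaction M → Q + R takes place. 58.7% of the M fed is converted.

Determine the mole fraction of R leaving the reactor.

0.37

M reacted = 0.587 × 291 = 170.8 mol; ν_M = −1, so ξ = 170.8/1 = 170.8 mol.
Outlet amounts (n = n₀ + ν ξ):
  M: 291 − 1(170.8) = 120.2
  Q: 0 + 1(170.8) = 170.8
  R: 0 + 1(170.8) = 170.8
Total out = 461.8 mol; y_R = 170.8 / 461.8 = 0.3699.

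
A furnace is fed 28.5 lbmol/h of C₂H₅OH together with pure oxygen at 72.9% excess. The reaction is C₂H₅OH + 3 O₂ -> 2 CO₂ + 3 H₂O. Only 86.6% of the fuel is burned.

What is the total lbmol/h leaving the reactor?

201 lbmol/h

Stoichiometric O₂ = 3 × 28.5 = 85.5 lbmol/h; O₂ fed = 85.5 × 1.729 = 147.8 lbmol/h.
Fuel reacted = 0.866 × 28.5 → ξ = 24.68 lbmol/h.
Outlet (n = n₀ + ν ξ):
  C₂H₅OH: 28.5 − 1(24.68) = 3.819
  O₂: 147.8 − 3(24.68) = 73.79
  CO₂: 0 + 2(24.68) = 49.36
  H₂O: 0 + 3(24.68) = 74.04
Total out = 3.819 + 73.79 + 49.36 + 74.04 = 201 lbmol/h.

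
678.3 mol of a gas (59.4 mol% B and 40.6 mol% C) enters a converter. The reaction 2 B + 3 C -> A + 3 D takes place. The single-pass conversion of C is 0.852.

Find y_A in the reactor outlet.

C reacted = 0.852 × 275.4 = 234.6 mol; ν_C = −3, so ξ = 234.6/3 = 78.21 mol.
Outlet amounts (n = n₀ + ν ξ):
  B: 402.9 − 2(78.21) = 246.5
  C: 275.4 − 3(78.21) = 40.76
  A: 0 + 1(78.21) = 78.21
  D: 0 + 3(78.21) = 234.6
Total out = 600.1 mol; y_A = 78.21 / 600.1 = 0.1303.

0.13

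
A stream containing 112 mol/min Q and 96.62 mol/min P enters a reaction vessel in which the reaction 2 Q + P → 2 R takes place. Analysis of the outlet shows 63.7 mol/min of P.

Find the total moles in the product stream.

176 mol/min

For P: n = n₀ − 1ξ → 63.7 = 96.62 − 1ξ, giving ξ = 32.92 mol/min.
Outlet amounts (n = n₀ + ν ξ):
  Q: 112 − 2(32.92) = 46.16
  P: 96.62 − 1(32.92) = 63.7
  R: 0 + 2(32.92) = 65.84
Total out = 46.16 + 63.7 + 65.84 = 175.7 mol/min.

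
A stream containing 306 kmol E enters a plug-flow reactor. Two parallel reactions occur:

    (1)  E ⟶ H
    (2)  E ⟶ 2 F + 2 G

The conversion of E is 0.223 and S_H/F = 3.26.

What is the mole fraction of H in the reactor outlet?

Conversion of E: E consumed = 0.223 × 306 = 68.24 kmol = 1ξ₁ + 1ξ₂.
Selectivity: 1ξ₁ / (2ξ₂) = 3.26 → ξ₁ = 6.52 ξ₂.
Substitute: (1·6.52 + 1) ξ₂ = 68.24 → ξ₂ = 9.074 kmol, ξ₁ = 59.16 kmol.
Outlet amounts (n = n₀ + Σ ν·ξ):
  E: 306 − 1(59.16) − 1(9.074) = 237.8
  H: 0 + 1(59.16) = 59.16
  F: 0 + 2(9.074) = 18.15
  G: 0 + 2(9.074) = 18.15
Total out = 333.2 kmol; y_H = 59.16 / 333.2 = 0.1776.

0.178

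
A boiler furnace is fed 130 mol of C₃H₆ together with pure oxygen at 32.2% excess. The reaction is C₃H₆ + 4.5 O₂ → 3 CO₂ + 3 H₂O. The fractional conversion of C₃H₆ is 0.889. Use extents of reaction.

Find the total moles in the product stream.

961 mol

Stoichiometric O₂ = 4.5 × 130 = 585 mol; O₂ fed = 585 × 1.322 = 773.4 mol.
Fuel reacted = 0.889 × 130 → ξ = 115.6 mol.
Outlet (n = n₀ + ν ξ):
  C₃H₆: 130 − 1(115.6) = 14.43
  O₂: 773.4 − 4.5(115.6) = 253.3
  CO₂: 0 + 3(115.6) = 346.7
  H₂O: 0 + 3(115.6) = 346.7
Total out = 14.43 + 253.3 + 346.7 + 346.7 = 961.2 mol.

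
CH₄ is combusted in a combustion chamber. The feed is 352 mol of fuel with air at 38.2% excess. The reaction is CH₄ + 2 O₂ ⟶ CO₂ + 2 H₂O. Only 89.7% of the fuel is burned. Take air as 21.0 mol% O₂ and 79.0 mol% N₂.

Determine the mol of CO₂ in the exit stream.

316 mol

Stoichiometric O₂ = 2 × 352 = 704 mol; O₂ fed = 704 × 1.382 = 972.9 mol.
N₂ fed = 972.9 × 79/21 = 3660 mol.
Fuel reacted = 0.897 × 352 → ξ = 315.7 mol.
Outlet (n = n₀ + ν ξ):
  CH₄: 352 − 1(315.7) = 36.26
  O₂: 972.9 − 2(315.7) = 341.4
  N₂: 3660 (inert)
  CO₂: 0 + 1(315.7) = 315.7
  H₂O: 0 + 2(315.7) = 631.5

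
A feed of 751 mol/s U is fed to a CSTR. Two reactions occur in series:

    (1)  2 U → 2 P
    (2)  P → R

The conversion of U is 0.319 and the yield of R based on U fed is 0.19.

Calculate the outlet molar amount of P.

Conversion of U: U consumed = 2ξ₁ = 0.319 × 751 → ξ₁ = 119.8 mol/s.
Yield of R: 1ξ₂ / 751 = 0.19 → ξ₂ = 142.7 mol/s.
Outlet amounts (n = n₀ + Σ ν·ξ):
  U: 751 − 2(119.8) = 511.4
  P: 0 + 2(119.8) − 1(142.7) = 96.88
  R: 0 + 1(142.7) = 142.7

96.9 mol/s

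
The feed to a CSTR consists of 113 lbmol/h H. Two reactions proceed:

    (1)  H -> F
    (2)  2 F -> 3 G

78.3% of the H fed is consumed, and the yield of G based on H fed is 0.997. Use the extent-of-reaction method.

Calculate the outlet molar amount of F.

13.4 lbmol/h

Conversion of H: H consumed = 1ξ₁ = 0.783 × 113 → ξ₁ = 88.48 lbmol/h.
Yield of G: 3ξ₂ / 113 = 0.997 → ξ₂ = 37.55 lbmol/h.
Outlet amounts (n = n₀ + Σ ν·ξ):
  H: 113 − 1(88.48) = 24.52
  F: 0 + 1(88.48) − 2(37.55) = 13.37
  G: 0 + 3(37.55) = 112.7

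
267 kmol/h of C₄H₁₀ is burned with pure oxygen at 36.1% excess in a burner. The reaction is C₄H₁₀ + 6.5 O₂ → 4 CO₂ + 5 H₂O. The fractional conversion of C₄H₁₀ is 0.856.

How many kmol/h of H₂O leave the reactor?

1140 kmol/h

Stoichiometric O₂ = 6.5 × 267 = 1736 kmol/h; O₂ fed = 1736 × 1.361 = 2362 kmol/h.
Fuel reacted = 0.856 × 267 → ξ = 228.6 kmol/h.
Outlet (n = n₀ + ν ξ):
  C₄H₁₀: 267 − 1(228.6) = 38.45
  O₂: 2362 − 6.5(228.6) = 876.4
  CO₂: 0 + 4(228.6) = 914.2
  H₂O: 0 + 5(228.6) = 1143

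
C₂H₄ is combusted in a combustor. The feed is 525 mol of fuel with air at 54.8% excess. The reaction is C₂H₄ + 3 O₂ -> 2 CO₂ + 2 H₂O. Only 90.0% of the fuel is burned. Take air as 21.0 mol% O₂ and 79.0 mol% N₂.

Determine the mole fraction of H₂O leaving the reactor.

Stoichiometric O₂ = 3 × 525 = 1575 mol; O₂ fed = 1575 × 1.548 = 2438 mol.
N₂ fed = 2438 × 79/21 = 9172 mol.
Fuel reacted = 0.9 × 525 → ξ = 472.5 mol.
Outlet (n = n₀ + ν ξ):
  C₂H₄: 525 − 1(472.5) = 52.5
  O₂: 2438 − 3(472.5) = 1021
  N₂: 9172 (inert)
  CO₂: 0 + 2(472.5) = 945
  H₂O: 0 + 2(472.5) = 945
Total out = 12140 mol; y_H₂O = 945 / 12140 = 0.07787.

0.0779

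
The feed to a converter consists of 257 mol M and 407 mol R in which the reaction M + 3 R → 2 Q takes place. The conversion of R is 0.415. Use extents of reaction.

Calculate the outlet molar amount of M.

201 mol

R reacted = 0.415 × 407 = 168.9 mol; ν_R = −3, so ξ = 168.9/3 = 56.3 mol.
Outlet amounts (n = n₀ + ν ξ):
  M: 257 − 1(56.3) = 200.7
  R: 407 − 3(56.3) = 238.1
  Q: 0 + 2(56.3) = 112.6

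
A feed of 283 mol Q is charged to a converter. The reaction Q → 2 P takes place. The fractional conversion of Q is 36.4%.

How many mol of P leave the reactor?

206 mol

Q reacted = 0.364 × 283 = 103 mol; ν_Q = −1, so ξ = 103/1 = 103 mol.
Outlet amounts (n = n₀ + ν ξ):
  Q: 283 − 1(103) = 180
  P: 0 + 2(103) = 206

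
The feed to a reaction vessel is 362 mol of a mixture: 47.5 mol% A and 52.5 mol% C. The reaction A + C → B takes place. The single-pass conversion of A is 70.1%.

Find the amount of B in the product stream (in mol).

121 mol

A reacted = 0.701 × 171.9 = 120.5 mol; ν_A = −1, so ξ = 120.5/1 = 120.5 mol.
Outlet amounts (n = n₀ + ν ξ):
  A: 171.9 − 1(120.5) = 51.41
  C: 190.1 − 1(120.5) = 69.51
  B: 0 + 1(120.5) = 120.5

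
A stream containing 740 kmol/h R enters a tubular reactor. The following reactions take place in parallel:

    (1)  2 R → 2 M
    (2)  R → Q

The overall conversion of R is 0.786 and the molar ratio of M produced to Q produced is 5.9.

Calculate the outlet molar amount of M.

497 kmol/h

Conversion of R: R consumed = 0.786 × 740 = 581.6 kmol/h = 2ξ₁ + 1ξ₂.
Selectivity: 2ξ₁ / (1ξ₂) = 5.9 → ξ₁ = 2.95 ξ₂.
Substitute: (2·2.95 + 1) ξ₂ = 581.6 → ξ₂ = 84.3 kmol/h, ξ₁ = 248.7 kmol/h.
Outlet amounts (n = n₀ + Σ ν·ξ):
  R: 740 − 2(248.7) − 1(84.3) = 158.4
  M: 0 + 2(248.7) = 497.3
  Q: 0 + 1(84.3) = 84.3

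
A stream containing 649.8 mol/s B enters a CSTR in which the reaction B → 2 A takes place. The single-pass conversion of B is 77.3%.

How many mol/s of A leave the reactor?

1000 mol/s

B reacted = 0.773 × 649.8 = 502.3 mol/s; ν_B = −1, so ξ = 502.3/1 = 502.3 mol/s.
Outlet amounts (n = n₀ + ν ξ):
  B: 649.8 − 1(502.3) = 147.5
  A: 0 + 2(502.3) = 1005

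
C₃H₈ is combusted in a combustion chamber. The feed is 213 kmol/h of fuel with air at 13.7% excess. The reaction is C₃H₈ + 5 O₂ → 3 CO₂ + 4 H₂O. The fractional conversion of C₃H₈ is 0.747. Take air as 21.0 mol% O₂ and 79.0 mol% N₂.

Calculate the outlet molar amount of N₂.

4560 kmol/h

Stoichiometric O₂ = 5 × 213 = 1065 kmol/h; O₂ fed = 1065 × 1.137 = 1211 kmol/h.
N₂ fed = 1211 × 79/21 = 4555 kmol/h.
Fuel reacted = 0.747 × 213 → ξ = 159.1 kmol/h.
Outlet (n = n₀ + ν ξ):
  C₃H₈: 213 − 1(159.1) = 53.89
  O₂: 1211 − 5(159.1) = 415.4
  N₂: 4555 (inert)
  CO₂: 0 + 3(159.1) = 477.3
  H₂O: 0 + 4(159.1) = 636.4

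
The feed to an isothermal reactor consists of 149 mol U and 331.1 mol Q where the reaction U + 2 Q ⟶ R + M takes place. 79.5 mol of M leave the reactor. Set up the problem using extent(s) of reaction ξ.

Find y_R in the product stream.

0.198

For M: n = n₀ + 1ξ → 79.5 = 0 + 1ξ, giving ξ = 79.5 mol.
Outlet amounts (n = n₀ + ν ξ):
  U: 149 − 1(79.5) = 69.5
  Q: 331.1 − 2(79.5) = 172.1
  R: 0 + 1(79.5) = 79.5
  M: 0 + 1(79.5) = 79.5
Total out = 400.6 mol; y_R = 79.5 / 400.6 = 0.1985.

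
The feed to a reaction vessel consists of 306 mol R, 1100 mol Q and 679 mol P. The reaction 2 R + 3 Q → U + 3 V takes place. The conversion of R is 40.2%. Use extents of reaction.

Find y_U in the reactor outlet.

0.0304

R reacted = 0.402 × 306 = 123 mol; ν_R = −2, so ξ = 123/2 = 61.51 mol.
Outlet amounts (n = n₀ + ν ξ):
  R: 306 − 2(61.51) = 183
  Q: 1100 − 3(61.51) = 915.5
  U: 0 + 1(61.51) = 61.51
  V: 0 + 3(61.51) = 184.5
  P: 679 (inert)
Total out = 2023 mol; y_U = 61.51 / 2023 = 0.0304.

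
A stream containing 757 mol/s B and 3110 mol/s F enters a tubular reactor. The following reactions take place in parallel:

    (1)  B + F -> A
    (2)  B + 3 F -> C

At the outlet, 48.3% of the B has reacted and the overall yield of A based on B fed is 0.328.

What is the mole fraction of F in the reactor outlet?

0.768

Yield of A: 1ξ₁ / 757 = 0.328 → ξ₁ = 248.3 mol/s.
Conversion of B: 1ξ₁ + 1ξ₂ = 0.483 × 757 = 365.6 → ξ₂ = 117.3 mol/s.
Outlet amounts (n = n₀ + Σ ν·ξ):
  B: 757 − 1(248.3) − 1(117.3) = 391.4
  F: 3110 − 1(248.3) − 3(117.3) = 2510
  A: 0 + 1(248.3) = 248.3
  C: 0 + 1(117.3) = 117.3
Total out = 3267 mol/s; y_F = 2510 / 3267 = 0.7683.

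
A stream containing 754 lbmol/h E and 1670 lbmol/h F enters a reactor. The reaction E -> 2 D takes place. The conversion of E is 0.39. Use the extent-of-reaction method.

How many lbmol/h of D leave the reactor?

E reacted = 0.39 × 754 = 294.1 lbmol/h; ν_E = −1, so ξ = 294.1/1 = 294.1 lbmol/h.
Outlet amounts (n = n₀ + ν ξ):
  E: 754 − 1(294.1) = 459.9
  D: 0 + 2(294.1) = 588.1
  F: 1670 (inert)

588 lbmol/h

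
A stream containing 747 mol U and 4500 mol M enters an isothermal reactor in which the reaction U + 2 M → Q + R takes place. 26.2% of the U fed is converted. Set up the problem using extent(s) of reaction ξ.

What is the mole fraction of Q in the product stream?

U reacted = 0.262 × 747 = 195.7 mol; ν_U = −1, so ξ = 195.7/1 = 195.7 mol.
Outlet amounts (n = n₀ + ν ξ):
  U: 747 − 1(195.7) = 551.3
  M: 4500 − 2(195.7) = 4109
  Q: 0 + 1(195.7) = 195.7
  R: 0 + 1(195.7) = 195.7
Total out = 5051 mol; y_Q = 195.7 / 5051 = 0.03875.

0.0387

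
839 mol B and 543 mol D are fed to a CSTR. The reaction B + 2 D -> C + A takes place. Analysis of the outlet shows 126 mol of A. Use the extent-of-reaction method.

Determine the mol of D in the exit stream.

291 mol

For A: n = n₀ + 1ξ → 126 = 0 + 1ξ, giving ξ = 126 mol.
Outlet amounts (n = n₀ + ν ξ):
  B: 839 − 1(126) = 713
  D: 543 − 2(126) = 291
  C: 0 + 1(126) = 126
  A: 0 + 1(126) = 126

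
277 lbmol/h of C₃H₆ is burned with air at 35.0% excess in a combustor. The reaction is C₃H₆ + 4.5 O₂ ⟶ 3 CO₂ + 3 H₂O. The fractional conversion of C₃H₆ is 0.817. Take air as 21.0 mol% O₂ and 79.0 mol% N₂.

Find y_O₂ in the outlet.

Stoichiometric O₂ = 4.5 × 277 = 1246 lbmol/h; O₂ fed = 1246 × 1.350 = 1683 lbmol/h.
N₂ fed = 1683 × 79/21 = 6330 lbmol/h.
Fuel reacted = 0.817 × 277 → ξ = 226.3 lbmol/h.
Outlet (n = n₀ + ν ξ):
  C₃H₆: 277 − 1(226.3) = 50.69
  O₂: 1683 − 4.5(226.3) = 664.4
  N₂: 6330 (inert)
  CO₂: 0 + 3(226.3) = 678.9
  H₂O: 0 + 3(226.3) = 678.9
Total out = 8403 lbmol/h; y_O₂ = 664.4 / 8403 = 0.07906.

0.0791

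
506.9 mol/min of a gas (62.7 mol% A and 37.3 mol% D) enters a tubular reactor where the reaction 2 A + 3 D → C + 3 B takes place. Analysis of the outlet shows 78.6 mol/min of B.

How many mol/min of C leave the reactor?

26.2 mol/min

For B: n = n₀ + 3ξ → 78.6 = 0 + 3ξ, giving ξ = 26.2 mol/min.
Outlet amounts (n = n₀ + ν ξ):
  A: 317.8 − 2(26.2) = 265.4
  D: 189.1 − 3(26.2) = 110.5
  C: 0 + 1(26.2) = 26.2
  B: 0 + 3(26.2) = 78.6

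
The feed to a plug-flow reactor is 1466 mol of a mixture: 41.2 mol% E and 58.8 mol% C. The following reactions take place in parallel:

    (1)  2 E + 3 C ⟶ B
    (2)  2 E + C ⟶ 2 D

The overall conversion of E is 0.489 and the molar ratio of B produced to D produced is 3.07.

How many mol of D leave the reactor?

41.4 mol

Conversion of E: E consumed = 0.489 × 604 = 295.4 mol = 2ξ₁ + 2ξ₂.
Selectivity: 1ξ₁ / (2ξ₂) = 3.07 → ξ₁ = 6.14 ξ₂.
Substitute: (2·6.14 + 2) ξ₂ = 295.4 → ξ₂ = 20.68 mol, ξ₁ = 127 mol.
Outlet amounts (n = n₀ + Σ ν·ξ):
  E: 604 − 2(127) − 2(20.68) = 308.6
  C: 862 − 3(127) − 1(20.68) = 460.3
  B: 0 + 1(127) = 127
  D: 0 + 2(20.68) = 41.37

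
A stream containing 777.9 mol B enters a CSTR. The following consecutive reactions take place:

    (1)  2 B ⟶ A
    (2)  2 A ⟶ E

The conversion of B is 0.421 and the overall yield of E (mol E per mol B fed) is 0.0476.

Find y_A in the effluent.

0.155

Conversion of B: B consumed = 2ξ₁ = 0.421 × 777.9 → ξ₁ = 163.7 mol.
Yield of E: 1ξ₂ / 777.9 = 0.0476 → ξ₂ = 37.03 mol.
Outlet amounts (n = n₀ + Σ ν·ξ):
  B: 777.9 − 2(163.7) = 450.4
  A: 0 + 1(163.7) − 2(37.03) = 89.69
  E: 0 + 1(37.03) = 37.03
Total out = 577.1 mol; y_A = 89.69 / 577.1 = 0.1554.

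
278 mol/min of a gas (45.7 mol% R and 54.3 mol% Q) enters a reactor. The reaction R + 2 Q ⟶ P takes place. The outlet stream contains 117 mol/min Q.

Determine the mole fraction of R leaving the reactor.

For Q: n = n₀ − 2ξ → 117 = 151 − 2ξ, giving ξ = 16.98 mol/min.
Outlet amounts (n = n₀ + ν ξ):
  R: 127 − 1(16.98) = 110.1
  Q: 151 − 2(16.98) = 117
  P: 0 + 1(16.98) = 16.98
Total out = 244 mol/min; y_R = 110.1 / 244 = 0.451.

0.451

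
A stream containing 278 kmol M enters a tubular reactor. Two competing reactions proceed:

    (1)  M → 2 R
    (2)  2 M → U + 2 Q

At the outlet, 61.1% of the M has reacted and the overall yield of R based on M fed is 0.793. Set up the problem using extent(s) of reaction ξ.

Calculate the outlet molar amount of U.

Yield of R: 2ξ₁ / 278 = 0.793 → ξ₁ = 110.2 kmol.
Conversion of M: 1ξ₁ + 2ξ₂ = 0.611 × 278 = 169.9 → ξ₂ = 29.82 kmol.
Outlet amounts (n = n₀ + Σ ν·ξ):
  M: 278 − 1(110.2) − 2(29.82) = 108.1
  R: 0 + 2(110.2) = 220.5
  U: 0 + 1(29.82) = 29.82
  Q: 0 + 2(29.82) = 59.63

29.8 kmol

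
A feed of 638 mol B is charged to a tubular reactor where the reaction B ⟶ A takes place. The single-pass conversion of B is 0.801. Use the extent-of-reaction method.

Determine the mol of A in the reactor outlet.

511 mol

B reacted = 0.801 × 638 = 511 mol; ν_B = −1, so ξ = 511/1 = 511 mol.
Outlet amounts (n = n₀ + ν ξ):
  B: 638 − 1(511) = 127
  A: 0 + 1(511) = 511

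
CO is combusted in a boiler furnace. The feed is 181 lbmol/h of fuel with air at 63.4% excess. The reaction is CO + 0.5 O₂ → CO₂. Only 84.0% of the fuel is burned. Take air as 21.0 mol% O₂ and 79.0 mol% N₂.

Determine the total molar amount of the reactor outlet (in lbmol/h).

809 lbmol/h

Stoichiometric O₂ = 0.5 × 181 = 90.5 lbmol/h; O₂ fed = 90.5 × 1.634 = 147.9 lbmol/h.
N₂ fed = 147.9 × 79/21 = 556.3 lbmol/h.
Fuel reacted = 0.84 × 181 → ξ = 152 lbmol/h.
Outlet (n = n₀ + ν ξ):
  CO: 181 − 1(152) = 28.96
  O₂: 147.9 − 0.5(152) = 71.86
  N₂: 556.3 (inert)
  CO₂: 0 + 1(152) = 152
Total out = 28.96 + 71.86 + 556.3 + 152 = 809.2 lbmol/h.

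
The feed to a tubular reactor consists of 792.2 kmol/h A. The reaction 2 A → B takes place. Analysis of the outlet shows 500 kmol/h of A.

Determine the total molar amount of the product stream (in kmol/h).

646 kmol/h

For A: n = n₀ − 2ξ → 500 = 792.2 − 2ξ, giving ξ = 146.1 kmol/h.
Outlet amounts (n = n₀ + ν ξ):
  A: 792.2 − 2(146.1) = 500
  B: 0 + 1(146.1) = 146.1
Total out = 500 + 146.1 = 646.1 kmol/h.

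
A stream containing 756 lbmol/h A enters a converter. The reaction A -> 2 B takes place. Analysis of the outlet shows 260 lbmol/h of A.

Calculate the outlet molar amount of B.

992 lbmol/h

For A: n = n₀ − 1ξ → 260 = 756 − 1ξ, giving ξ = 496 lbmol/h.
Outlet amounts (n = n₀ + ν ξ):
  A: 756 − 1(496) = 260
  B: 0 + 2(496) = 992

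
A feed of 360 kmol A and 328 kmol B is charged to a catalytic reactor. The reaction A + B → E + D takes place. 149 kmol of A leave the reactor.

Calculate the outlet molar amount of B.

For A: n = n₀ − 1ξ → 149 = 360 − 1ξ, giving ξ = 211 kmol.
Outlet amounts (n = n₀ + ν ξ):
  A: 360 − 1(211) = 149
  B: 328 − 1(211) = 117
  E: 0 + 1(211) = 211
  D: 0 + 1(211) = 211

117 kmol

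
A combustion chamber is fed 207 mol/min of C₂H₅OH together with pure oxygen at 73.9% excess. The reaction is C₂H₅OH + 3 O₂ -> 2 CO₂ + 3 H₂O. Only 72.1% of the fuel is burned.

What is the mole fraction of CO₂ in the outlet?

Stoichiometric O₂ = 3 × 207 = 621 mol/min; O₂ fed = 621 × 1.739 = 1080 mol/min.
Fuel reacted = 0.721 × 207 → ξ = 149.2 mol/min.
Outlet (n = n₀ + ν ξ):
  C₂H₅OH: 207 − 1(149.2) = 57.75
  O₂: 1080 − 3(149.2) = 632.2
  CO₂: 0 + 2(149.2) = 298.5
  H₂O: 0 + 3(149.2) = 447.7
Total out = 1436 mol/min; y_CO₂ = 298.5 / 1436 = 0.2078.

0.208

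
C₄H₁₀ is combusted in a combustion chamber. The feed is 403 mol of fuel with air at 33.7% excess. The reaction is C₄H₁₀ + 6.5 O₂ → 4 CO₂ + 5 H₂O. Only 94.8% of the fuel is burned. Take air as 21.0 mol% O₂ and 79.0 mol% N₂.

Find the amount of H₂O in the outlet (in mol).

1910 mol

Stoichiometric O₂ = 6.5 × 403 = 2620 mol; O₂ fed = 2620 × 1.337 = 3502 mol.
N₂ fed = 3502 × 79/21 = 13180 mol.
Fuel reacted = 0.948 × 403 → ξ = 382 mol.
Outlet (n = n₀ + ν ξ):
  C₄H₁₀: 403 − 1(382) = 20.96
  O₂: 3502 − 6.5(382) = 1019
  N₂: 13180 (inert)
  CO₂: 0 + 4(382) = 1528
  H₂O: 0 + 5(382) = 1910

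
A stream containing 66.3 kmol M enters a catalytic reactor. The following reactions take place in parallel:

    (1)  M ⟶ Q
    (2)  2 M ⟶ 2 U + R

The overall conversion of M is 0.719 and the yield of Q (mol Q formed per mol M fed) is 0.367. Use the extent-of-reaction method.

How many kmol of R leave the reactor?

11.7 kmol

Yield of Q: 1ξ₁ / 66.3 = 0.367 → ξ₁ = 24.33 kmol.
Conversion of M: 1ξ₁ + 2ξ₂ = 0.719 × 66.3 = 47.67 → ξ₂ = 11.67 kmol.
Outlet amounts (n = n₀ + Σ ν·ξ):
  M: 66.3 − 1(24.33) − 2(11.67) = 18.63
  Q: 0 + 1(24.33) = 24.33
  U: 0 + 2(11.67) = 23.34
  R: 0 + 1(11.67) = 11.67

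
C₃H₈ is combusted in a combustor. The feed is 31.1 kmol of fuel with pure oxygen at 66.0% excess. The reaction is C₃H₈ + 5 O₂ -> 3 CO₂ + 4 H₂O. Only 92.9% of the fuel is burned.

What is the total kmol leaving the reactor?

318 kmol

Stoichiometric O₂ = 5 × 31.1 = 155.5 kmol; O₂ fed = 155.5 × 1.660 = 258.1 kmol.
Fuel reacted = 0.929 × 31.1 → ξ = 28.89 kmol.
Outlet (n = n₀ + ν ξ):
  C₃H₈: 31.1 − 1(28.89) = 2.208
  O₂: 258.1 − 5(28.89) = 113.7
  CO₂: 0 + 3(28.89) = 86.68
  H₂O: 0 + 4(28.89) = 115.6
Total out = 2.208 + 113.7 + 86.68 + 115.6 = 318.1 kmol.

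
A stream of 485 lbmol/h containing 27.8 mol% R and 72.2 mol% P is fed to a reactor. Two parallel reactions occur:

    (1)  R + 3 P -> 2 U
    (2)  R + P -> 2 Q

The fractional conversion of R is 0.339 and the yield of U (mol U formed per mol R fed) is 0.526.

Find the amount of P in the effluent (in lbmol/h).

234 lbmol/h

Yield of U: 2ξ₁ / 134.8 = 0.526 → ξ₁ = 35.46 lbmol/h.
Conversion of R: 1ξ₁ + 1ξ₂ = 0.339 × 134.8 = 45.71 → ξ₂ = 10.25 lbmol/h.
Outlet amounts (n = n₀ + Σ ν·ξ):
  R: 134.8 − 1(35.46) − 1(10.25) = 89.12
  P: 350.2 − 3(35.46) − 1(10.25) = 233.5
  U: 0 + 2(35.46) = 70.92
  Q: 0 + 2(10.25) = 20.49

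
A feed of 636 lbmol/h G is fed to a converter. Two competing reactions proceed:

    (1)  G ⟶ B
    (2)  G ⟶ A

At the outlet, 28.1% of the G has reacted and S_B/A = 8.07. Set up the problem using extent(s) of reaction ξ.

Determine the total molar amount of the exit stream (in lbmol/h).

636 lbmol/h

Conversion of G: G consumed = 0.281 × 636 = 178.7 lbmol/h = 1ξ₁ + 1ξ₂.
Selectivity: 1ξ₁ / (1ξ₂) = 8.07 → ξ₁ = 8.07 ξ₂.
Substitute: (1·8.07 + 1) ξ₂ = 178.7 → ξ₂ = 19.7 lbmol/h, ξ₁ = 159 lbmol/h.
Outlet amounts (n = n₀ + Σ ν·ξ):
  G: 636 − 1(159) − 1(19.7) = 457.3
  B: 0 + 1(159) = 159
  A: 0 + 1(19.7) = 19.7
Total out = 457.3 + 159 + 19.7 = 636 lbmol/h.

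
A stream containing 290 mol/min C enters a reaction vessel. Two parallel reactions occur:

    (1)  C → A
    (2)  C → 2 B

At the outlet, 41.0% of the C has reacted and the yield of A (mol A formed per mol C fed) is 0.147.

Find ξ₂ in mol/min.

Yield of A: 1ξ₁ / 290 = 0.147 → ξ₁ = 42.63 mol/min.
Conversion of C: 1ξ₁ + 1ξ₂ = 0.41 × 290 = 118.9 → ξ₂ = 76.27 mol/min.
Outlet amounts (n = n₀ + Σ ν·ξ):
  C: 290 − 1(42.63) − 1(76.27) = 171.1
  A: 0 + 1(42.63) = 42.63
  B: 0 + 2(76.27) = 152.5

ξ₂ = 76.3 mol/min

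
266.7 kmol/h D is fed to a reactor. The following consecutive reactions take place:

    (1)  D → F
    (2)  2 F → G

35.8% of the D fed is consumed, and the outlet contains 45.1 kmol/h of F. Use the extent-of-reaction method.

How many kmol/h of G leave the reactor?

25.2 kmol/h

Conversion of D: D consumed = 1ξ₁ = 0.358 × 266.7 → ξ₁ = 95.48 kmol/h.
F balance: n_F = 0 + 1ξ₁ − 2ξ₂ = 45.1 → ξ₂ = (1·95.48 − 45.1)/2 = 25.19 kmol/h.
Outlet amounts (n = n₀ + Σ ν·ξ):
  D: 266.7 − 1(95.48) = 171.2
  F: 0 + 1(95.48) − 2(25.19) = 45.1
  G: 0 + 1(25.19) = 25.19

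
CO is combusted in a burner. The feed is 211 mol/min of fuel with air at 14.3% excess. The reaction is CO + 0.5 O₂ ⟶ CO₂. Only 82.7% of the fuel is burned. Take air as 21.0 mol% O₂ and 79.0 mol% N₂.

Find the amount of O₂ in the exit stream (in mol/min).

33.3 mol/min

Stoichiometric O₂ = 0.5 × 211 = 105.5 mol/min; O₂ fed = 105.5 × 1.143 = 120.6 mol/min.
N₂ fed = 120.6 × 79/21 = 453.6 mol/min.
Fuel reacted = 0.827 × 211 → ξ = 174.5 mol/min.
Outlet (n = n₀ + ν ξ):
  CO: 211 − 1(174.5) = 36.5
  O₂: 120.6 − 0.5(174.5) = 33.34
  N₂: 453.6 (inert)
  CO₂: 0 + 1(174.5) = 174.5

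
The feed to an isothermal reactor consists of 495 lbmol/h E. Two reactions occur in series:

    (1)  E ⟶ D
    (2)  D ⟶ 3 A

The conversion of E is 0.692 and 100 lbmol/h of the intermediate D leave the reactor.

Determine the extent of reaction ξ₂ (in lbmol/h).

Conversion of E: E consumed = 1ξ₁ = 0.692 × 495 → ξ₁ = 342.5 lbmol/h.
D balance: n_D = 0 + 1ξ₁ − 1ξ₂ = 100 → ξ₂ = (1·342.5 − 100)/1 = 242.5 lbmol/h.
Outlet amounts (n = n₀ + Σ ν·ξ):
  E: 495 − 1(342.5) = 152.5
  D: 0 + 1(342.5) − 1(242.5) = 100
  A: 0 + 3(242.5) = 727.6

ξ₂ = 243 lbmol/h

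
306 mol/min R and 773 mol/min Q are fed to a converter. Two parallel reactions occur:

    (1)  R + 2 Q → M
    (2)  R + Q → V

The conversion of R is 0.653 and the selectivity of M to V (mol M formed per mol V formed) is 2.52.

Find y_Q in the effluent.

Conversion of R: R consumed = 0.653 × 306 = 199.8 mol/min = 1ξ₁ + 1ξ₂.
Selectivity: 1ξ₁ / (1ξ₂) = 2.52 → ξ₁ = 2.52 ξ₂.
Substitute: (1·2.52 + 1) ξ₂ = 199.8 → ξ₂ = 56.77 mol/min, ξ₁ = 143.1 mol/min.
Outlet amounts (n = n₀ + Σ ν·ξ):
  R: 306 − 1(143.1) − 1(56.77) = 106.2
  Q: 773 − 2(143.1) − 1(56.77) = 430.1
  M: 0 + 1(143.1) = 143.1
  V: 0 + 1(56.77) = 56.77
Total out = 736.1 mol/min; y_Q = 430.1 / 736.1 = 0.5843.

0.584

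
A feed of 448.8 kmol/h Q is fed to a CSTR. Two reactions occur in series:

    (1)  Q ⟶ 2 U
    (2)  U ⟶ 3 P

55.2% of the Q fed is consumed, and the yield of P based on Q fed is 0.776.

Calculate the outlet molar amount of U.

Conversion of Q: Q consumed = 1ξ₁ = 0.552 × 448.8 → ξ₁ = 247.7 kmol/h.
Yield of P: 3ξ₂ / 448.8 = 0.776 → ξ₂ = 116.1 kmol/h.
Outlet amounts (n = n₀ + Σ ν·ξ):
  Q: 448.8 − 1(247.7) = 201.1
  U: 0 + 2(247.7) − 1(116.1) = 379.4
  P: 0 + 3(116.1) = 348.3

379 kmol/h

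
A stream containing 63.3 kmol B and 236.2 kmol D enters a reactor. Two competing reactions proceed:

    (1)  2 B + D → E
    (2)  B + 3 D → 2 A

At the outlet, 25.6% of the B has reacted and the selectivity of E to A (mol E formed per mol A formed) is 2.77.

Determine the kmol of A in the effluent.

2.68 kmol

Conversion of B: B consumed = 0.256 × 63.3 = 16.2 kmol = 2ξ₁ + 1ξ₂.
Selectivity: 1ξ₁ / (2ξ₂) = 2.77 → ξ₁ = 5.54 ξ₂.
Substitute: (2·5.54 + 1) ξ₂ = 16.2 → ξ₂ = 1.341 kmol, ξ₁ = 7.432 kmol.
Outlet amounts (n = n₀ + Σ ν·ξ):
  B: 63.3 − 2(7.432) − 1(1.341) = 47.1
  D: 236.2 − 1(7.432) − 3(1.341) = 224.7
  E: 0 + 1(7.432) = 7.432
  A: 0 + 2(1.341) = 2.683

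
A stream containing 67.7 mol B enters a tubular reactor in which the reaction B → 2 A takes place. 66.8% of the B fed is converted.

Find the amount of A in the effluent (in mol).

B reacted = 0.668 × 67.7 = 45.22 mol; ν_B = −1, so ξ = 45.22/1 = 45.22 mol.
Outlet amounts (n = n₀ + ν ξ):
  B: 67.7 − 1(45.22) = 22.48
  A: 0 + 2(45.22) = 90.45

90.4 mol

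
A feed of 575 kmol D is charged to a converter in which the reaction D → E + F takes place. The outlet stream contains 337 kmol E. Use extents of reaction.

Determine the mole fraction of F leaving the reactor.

0.37

For E: n = n₀ + 1ξ → 337 = 0 + 1ξ, giving ξ = 337 kmol.
Outlet amounts (n = n₀ + ν ξ):
  D: 575 − 1(337) = 238
  E: 0 + 1(337) = 337
  F: 0 + 1(337) = 337
Total out = 912 kmol; y_F = 337 / 912 = 0.3695.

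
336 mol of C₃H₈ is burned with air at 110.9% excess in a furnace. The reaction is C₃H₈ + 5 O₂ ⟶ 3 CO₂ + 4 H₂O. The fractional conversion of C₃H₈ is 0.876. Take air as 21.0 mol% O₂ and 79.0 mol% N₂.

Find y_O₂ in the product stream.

Stoichiometric O₂ = 5 × 336 = 1680 mol; O₂ fed = 1680 × 2.109 = 3543 mol.
N₂ fed = 3543 × 79/21 = 13330 mol.
Fuel reacted = 0.876 × 336 → ξ = 294.3 mol.
Outlet (n = n₀ + ν ξ):
  C₃H₈: 336 − 1(294.3) = 41.66
  O₂: 3543 − 5(294.3) = 2071
  N₂: 13330 (inert)
  CO₂: 0 + 3(294.3) = 883
  H₂O: 0 + 4(294.3) = 1177
Total out = 17500 mol; y_O₂ = 2071 / 17500 = 0.1184.

0.118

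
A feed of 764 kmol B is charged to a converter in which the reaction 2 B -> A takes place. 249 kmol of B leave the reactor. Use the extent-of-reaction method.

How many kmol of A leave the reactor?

For B: n = n₀ − 2ξ → 249 = 764 − 2ξ, giving ξ = 257.5 kmol.
Outlet amounts (n = n₀ + ν ξ):
  B: 764 − 2(257.5) = 249
  A: 0 + 1(257.5) = 257.5

258 kmol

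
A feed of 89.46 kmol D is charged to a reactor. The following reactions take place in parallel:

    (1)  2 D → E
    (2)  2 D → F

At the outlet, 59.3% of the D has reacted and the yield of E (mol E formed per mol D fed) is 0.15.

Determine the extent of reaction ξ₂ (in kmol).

Yield of E: 1ξ₁ / 89.46 = 0.15 → ξ₁ = 13.42 kmol.
Conversion of D: 2ξ₁ + 2ξ₂ = 0.593 × 89.46 = 53.05 → ξ₂ = 13.11 kmol.
Outlet amounts (n = n₀ + Σ ν·ξ):
  D: 89.46 − 2(13.42) − 2(13.11) = 36.41
  E: 0 + 1(13.42) = 13.42
  F: 0 + 1(13.11) = 13.11

ξ₂ = 13.1 kmol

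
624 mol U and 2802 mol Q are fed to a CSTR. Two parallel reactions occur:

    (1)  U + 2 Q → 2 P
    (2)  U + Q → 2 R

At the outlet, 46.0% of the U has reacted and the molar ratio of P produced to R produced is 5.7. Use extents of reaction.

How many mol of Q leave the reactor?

Conversion of U: U consumed = 0.46 × 624 = 287 mol = 1ξ₁ + 1ξ₂.
Selectivity: 2ξ₁ / (2ξ₂) = 5.7 → ξ₁ = 5.7 ξ₂.
Substitute: (1·5.7 + 1) ξ₂ = 287 → ξ₂ = 42.84 mol, ξ₁ = 244.2 mol.
Outlet amounts (n = n₀ + Σ ν·ξ):
  U: 624 − 1(244.2) − 1(42.84) = 337
  Q: 2802 − 2(244.2) − 1(42.84) = 2271
  P: 0 + 2(244.2) = 488.4
  R: 0 + 2(42.84) = 85.68

2270 mol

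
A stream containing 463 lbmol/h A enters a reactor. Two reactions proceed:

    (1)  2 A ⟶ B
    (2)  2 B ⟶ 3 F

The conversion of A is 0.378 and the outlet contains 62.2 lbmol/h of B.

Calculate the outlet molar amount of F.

Conversion of A: A consumed = 2ξ₁ = 0.378 × 463 → ξ₁ = 87.51 lbmol/h.
B balance: n_B = 0 + 1ξ₁ − 2ξ₂ = 62.2 → ξ₂ = (1·87.51 − 62.2)/2 = 12.65 lbmol/h.
Outlet amounts (n = n₀ + Σ ν·ξ):
  A: 463 − 2(87.51) = 288
  B: 0 + 1(87.51) − 2(12.65) = 62.2
  F: 0 + 3(12.65) = 37.96

38 lbmol/h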